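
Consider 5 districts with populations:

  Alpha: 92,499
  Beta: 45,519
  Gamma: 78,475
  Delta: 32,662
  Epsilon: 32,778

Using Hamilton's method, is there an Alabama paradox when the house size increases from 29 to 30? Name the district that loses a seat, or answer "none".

At 29 seats: Alpha 10, Beta 5, Gamma 8, Delta 3, Epsilon 3.
At 30 seats: Alpha 10, Beta 5, Gamma 8, Delta 3, Epsilon 4.
No district's allocation decreased.

none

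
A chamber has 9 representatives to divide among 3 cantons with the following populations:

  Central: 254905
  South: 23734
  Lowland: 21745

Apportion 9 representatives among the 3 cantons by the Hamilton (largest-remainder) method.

Central 7, South 1, Lowland 1

The standard divisor is 300384/9 = 33376.
Standard quotas: Central 7.6374, South 0.7111, Lowland 0.6515.
Lower quotas: Central 7, South 0, Lowland 0 (sum 7, leaving 2 seats).
Remainders in descending order: South 0.7111, Lowland 0.6515, Central 0.6374.
The surplus seats go to South, Lowland.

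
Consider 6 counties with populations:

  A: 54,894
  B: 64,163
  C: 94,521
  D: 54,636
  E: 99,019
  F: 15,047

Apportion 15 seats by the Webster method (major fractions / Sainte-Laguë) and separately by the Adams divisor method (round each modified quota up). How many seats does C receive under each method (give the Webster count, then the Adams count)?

4 and 3

Webster: A 2, B 2, C 4, D 2, E 4, F 1.
Adams: A 2, B 3, C 3, D 2, E 4, F 1.
C gets 4 under Webster and 3 under Adams.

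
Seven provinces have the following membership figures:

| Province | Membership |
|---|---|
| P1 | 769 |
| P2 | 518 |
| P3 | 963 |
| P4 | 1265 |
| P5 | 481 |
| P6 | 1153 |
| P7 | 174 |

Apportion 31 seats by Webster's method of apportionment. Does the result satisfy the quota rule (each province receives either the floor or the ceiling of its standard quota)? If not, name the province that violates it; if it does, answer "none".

none

Standard quotas: P1 4.478, P2 3.017, P3 5.608, P4 7.367, P5 2.801, P6 6.715, P7 1.013.
Webster allocation: P1 4, P2 3, P3 6, P4 7, P5 3, P6 7, P7 1.
Every allocation lies between the lower and upper quota.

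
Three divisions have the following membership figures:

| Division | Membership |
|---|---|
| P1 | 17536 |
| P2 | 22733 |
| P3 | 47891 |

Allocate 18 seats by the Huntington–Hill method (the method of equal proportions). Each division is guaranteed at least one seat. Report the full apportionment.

With divisor 5055: modified quotas P1 3.469, P2 4.497, P3 9.474.
Geometric-mean thresholds: P1 √(3·4)=3.464, P2 √(4·5)=4.472, P3 √(9·10)=9.487.
Each quota rounded against its threshold gives P1 4, P2 5, P3 9 (total 18).

P1 4, P2 5, P3 9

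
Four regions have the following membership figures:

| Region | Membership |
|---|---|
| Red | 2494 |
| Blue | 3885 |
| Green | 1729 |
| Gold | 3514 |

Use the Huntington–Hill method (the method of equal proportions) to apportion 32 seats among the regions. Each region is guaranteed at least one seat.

With divisor 370.41: modified quotas Red 6.733, Blue 10.488, Green 4.668, Gold 9.487.
Geometric-mean thresholds: Red √(6·7)=6.481, Blue √(10·11)=10.488, Green √(4·5)=4.472, Gold √(9·10)=9.487.
Each quota rounded against its threshold gives Red 7, Blue 11, Green 5, Gold 9 (total 32).

Red: 7; Blue: 11; Green: 5; Gold: 9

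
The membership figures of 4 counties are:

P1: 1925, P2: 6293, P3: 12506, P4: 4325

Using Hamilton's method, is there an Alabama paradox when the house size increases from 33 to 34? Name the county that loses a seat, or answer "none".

none

At 33 seats: P1 3, P2 8, P3 16, P4 6.
At 34 seats: P1 3, P2 8, P3 17, P4 6.
No county's allocation decreased.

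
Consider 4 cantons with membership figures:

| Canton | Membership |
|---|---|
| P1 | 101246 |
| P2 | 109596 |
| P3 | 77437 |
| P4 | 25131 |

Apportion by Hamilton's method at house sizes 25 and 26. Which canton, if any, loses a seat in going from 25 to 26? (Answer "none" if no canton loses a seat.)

At 25 seats: P1 8, P2 9, P3 6, P4 2.
At 26 seats: P1 8, P2 9, P3 7, P4 2.
No canton's allocation decreased.

none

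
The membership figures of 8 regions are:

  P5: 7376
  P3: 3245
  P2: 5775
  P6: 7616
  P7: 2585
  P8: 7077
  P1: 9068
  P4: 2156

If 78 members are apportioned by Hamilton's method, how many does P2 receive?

The standard divisor is 44898/78 ≈ 575.615.
Standard quotas: P5 12.8141, P3 5.6374, P2 10.0327, P6 13.2311, P7 4.4908, P8 12.2947, P1 15.7536, P4 3.7456.
Lower quotas: P5 12, P3 5, P2 10, P6 13, P7 4, P8 12, P1 15, P4 3 (sum 74, leaving 4 seats).
Remainders in descending order: P5 0.8141, P1 0.7536, P4 0.7456, P3 0.6374, P7 0.4908, P8 0.2947, P6 0.2311, P2 0.0327.
Largest remainders: P5, P1, P4, P3 receive the extra seats.
P2 receives 10.

10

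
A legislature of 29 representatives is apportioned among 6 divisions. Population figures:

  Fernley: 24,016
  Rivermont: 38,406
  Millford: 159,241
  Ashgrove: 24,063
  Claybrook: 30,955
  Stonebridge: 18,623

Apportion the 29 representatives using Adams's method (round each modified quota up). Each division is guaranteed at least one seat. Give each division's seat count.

Standard divisor 295304/29 ≈ 10182.897; standard quotas: Fernley 2.358, Rivermont 3.772, Millford 15.638, Ashgrove 2.363, Claybrook 3.040, Stonebridge 1.829.
Rounding up gives 3, 4, 16, 3, 4, 2 = 32 seats, so the divisor must be adjusted.
With modified divisor 11700: modified quotas Fernley 2.053, Rivermont 3.283, Millford 13.610, Ashgrove 2.057, Claybrook 2.646, Stonebridge 1.592.
Rounding up: Fernley 3, Rivermont 4, Millford 14, Ashgrove 3, Claybrook 3, Stonebridge 2 (total 29).

Fernley=3; Rivermont=4; Millford=14; Ashgrove=3; Claybrook=3; Stonebridge=2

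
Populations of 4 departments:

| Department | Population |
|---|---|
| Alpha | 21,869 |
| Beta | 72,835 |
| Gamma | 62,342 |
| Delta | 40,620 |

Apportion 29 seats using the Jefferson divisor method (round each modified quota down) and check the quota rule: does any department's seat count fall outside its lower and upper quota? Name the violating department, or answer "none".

none

Standard quotas: Alpha 3.208, Beta 10.686, Gamma 9.146, Delta 5.959.
Jefferson allocation: Alpha 3, Beta 11, Gamma 9, Delta 6.
Every allocation lies between the lower and upper quota.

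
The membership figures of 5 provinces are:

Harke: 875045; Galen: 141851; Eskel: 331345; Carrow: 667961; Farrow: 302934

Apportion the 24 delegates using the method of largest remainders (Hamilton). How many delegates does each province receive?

Harke 9; Galen 2; Eskel 3; Carrow 7; Farrow 3

Total 2319136; standard divisor 2319136/24 ≈ 96630.667.
Standard quotas: Harke 9.0556, Galen 1.4680, Eskel 3.4290, Carrow 6.9125, Farrow 3.1350.
Lower quotas: Harke 9, Galen 1, Eskel 3, Carrow 6, Farrow 3 (sum 22, leaving 2 seats).
Remainders in descending order: Carrow 0.9125, Galen 0.4680, Eskel 0.4290, Farrow 0.1350, Harke 0.0556.
Largest remainders: Carrow, Galen receive the extra seats.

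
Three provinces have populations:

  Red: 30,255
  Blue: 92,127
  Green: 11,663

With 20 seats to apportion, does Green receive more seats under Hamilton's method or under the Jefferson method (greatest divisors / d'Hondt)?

Hamilton: Red 4, Blue 14, Green 2.
Jefferson: Red 4, Blue 15, Green 1.
Green gets 2 under Hamilton and 1 under Jefferson.

Hamilton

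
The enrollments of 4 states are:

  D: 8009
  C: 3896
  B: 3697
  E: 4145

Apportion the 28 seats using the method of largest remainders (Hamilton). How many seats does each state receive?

The standard divisor is 19747/28 ≈ 705.25.
Standard quotas: D 11.3563, C 5.5243, B 5.2421, E 5.8773.
Lower quotas: D 11, C 5, B 5, E 5 (sum 26, leaving 2 seats).
Remainders in descending order: E 0.8773, C 0.5243, D 0.3563, B 0.2421.
Largest remainders: E, C receive the extra seats.

D: 11; C: 6; B: 5; E: 6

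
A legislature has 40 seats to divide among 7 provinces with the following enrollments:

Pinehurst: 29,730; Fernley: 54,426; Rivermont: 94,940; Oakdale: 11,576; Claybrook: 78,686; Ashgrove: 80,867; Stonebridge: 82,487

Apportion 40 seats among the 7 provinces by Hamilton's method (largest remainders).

Pinehurst: 3, Fernley: 5, Rivermont: 9, Oakdale: 1, Claybrook: 7, Ashgrove: 7, Stonebridge: 8

Total 432712; standard divisor 432712/40 ≈ 10817.8.
Standard quotas: Pinehurst 2.7482, Fernley 5.0312, Rivermont 8.7763, Oakdale 1.0701, Claybrook 7.2738, Ashgrove 7.4754, Stonebridge 7.6251.
Lower quotas: Pinehurst 2, Fernley 5, Rivermont 8, Oakdale 1, Claybrook 7, Ashgrove 7, Stonebridge 7 (sum 37, leaving 3 seats).
Remainders in descending order: Rivermont 0.7763, Pinehurst 0.7482, Stonebridge 0.6251, Ashgrove 0.4754, Claybrook 0.2738, Oakdale 0.0701, Fernley 0.0312.
Largest remainders: Rivermont, Pinehurst, Stonebridge receive the extra seats.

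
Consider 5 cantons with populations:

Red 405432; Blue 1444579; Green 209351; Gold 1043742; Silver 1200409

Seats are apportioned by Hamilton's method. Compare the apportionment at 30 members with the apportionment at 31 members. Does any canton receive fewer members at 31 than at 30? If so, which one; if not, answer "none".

At 30 seats: Red 3, Blue 10, Green 2, Gold 7, Silver 8.
At 31 seats: Red 3, Blue 10, Green 1, Gold 8, Silver 9.
Green drops from 2 to 1.

Green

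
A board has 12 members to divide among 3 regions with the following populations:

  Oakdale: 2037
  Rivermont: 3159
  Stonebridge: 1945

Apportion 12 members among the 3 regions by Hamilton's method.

Oakdale 4, Rivermont 5, Stonebridge 3

Total 7141; standard divisor 7141/12 ≈ 595.083.
Standard quotas: Oakdale 3.423, Rivermont 5.309, Stonebridge 3.268.
Lower quotas: Oakdale 3, Rivermont 5, Stonebridge 3 (sum 11, leaving 1 seat).
Remainders in descending order: Oakdale 0.423, Rivermont 0.309, Stonebridge 0.268.
The surplus seat goes to Oakdale.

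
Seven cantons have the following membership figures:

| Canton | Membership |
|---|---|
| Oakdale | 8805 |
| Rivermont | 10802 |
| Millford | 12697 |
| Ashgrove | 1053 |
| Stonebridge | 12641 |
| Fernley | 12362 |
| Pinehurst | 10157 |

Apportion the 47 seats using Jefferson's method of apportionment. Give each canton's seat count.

Oakdale=6, Rivermont=7, Millford=9, Ashgrove=0, Stonebridge=9, Fernley=9, Pinehurst=7

Standard divisor 68517/47 ≈ 1457.809; standard quotas: Oakdale 6.040, Rivermont 7.410, Millford 8.710, Ashgrove 0.722, Stonebridge 8.671, Fernley 8.480, Pinehurst 6.967.
Rounding down gives 6, 7, 8, 0, 8, 8, 6 = 43 seats, so the divisor must be adjusted.
With modified divisor 1360: modified quotas Oakdale 6.474, Rivermont 7.943, Millford 9.336, Ashgrove 0.774, Stonebridge 9.295, Fernley 9.090, Pinehurst 7.468.
Rounding down: Oakdale 6, Rivermont 7, Millford 9, Ashgrove 0, Stonebridge 9, Fernley 9, Pinehurst 7 (total 47).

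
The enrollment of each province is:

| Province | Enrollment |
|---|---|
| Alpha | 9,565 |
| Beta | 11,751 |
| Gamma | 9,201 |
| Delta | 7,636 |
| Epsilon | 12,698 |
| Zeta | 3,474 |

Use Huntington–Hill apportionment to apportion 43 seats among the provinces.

Alpha 8, Beta 9, Gamma 7, Delta 6, Epsilon 10, Zeta 3

With divisor 1258: modified quotas Alpha 7.603, Beta 9.341, Gamma 7.314, Delta 6.070, Epsilon 10.094, Zeta 2.762.
Geometric-mean thresholds: Alpha √(7·8)=7.483, Beta √(9·10)=9.487, Gamma √(7·8)=7.483, Delta √(6·7)=6.481, Epsilon √(10·11)=10.488, Zeta √(2·3)=2.449.
Each quota rounded against its threshold gives Alpha 8, Beta 9, Gamma 7, Delta 6, Epsilon 10, Zeta 3 (total 43).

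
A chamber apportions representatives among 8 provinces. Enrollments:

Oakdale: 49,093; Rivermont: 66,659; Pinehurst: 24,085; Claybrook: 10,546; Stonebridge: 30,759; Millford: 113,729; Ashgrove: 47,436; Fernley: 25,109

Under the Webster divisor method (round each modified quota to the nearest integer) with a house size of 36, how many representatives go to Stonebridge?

3

Standard divisor 367416/36 ≈ 10206; standard quotas: Oakdale 4.810, Rivermont 6.531, Pinehurst 2.360, Claybrook 1.033, Stonebridge 3.014, Millford 11.143, Ashgrove 4.648, Fernley 2.460.
Rounding to the nearest integer gives Oakdale 5, Rivermont 7, Pinehurst 2, Claybrook 1, Stonebridge 3, Millford 11, Ashgrove 5, Fernley 2 — total 36, matching the house size, so no adjustment is needed.
Stonebridge receives 3.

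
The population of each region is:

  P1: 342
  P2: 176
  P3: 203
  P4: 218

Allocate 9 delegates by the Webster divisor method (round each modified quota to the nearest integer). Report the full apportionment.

Standard divisor 939/9 ≈ 104.333; standard quotas: P1 3.278, P2 1.687, P3 1.946, P4 2.089.
Rounding to the nearest integer gives P1 3, P2 2, P3 2, P4 2 — total 9, matching the house size, so no adjustment is needed.

P1: 3, P2: 2, P3: 2, P4: 2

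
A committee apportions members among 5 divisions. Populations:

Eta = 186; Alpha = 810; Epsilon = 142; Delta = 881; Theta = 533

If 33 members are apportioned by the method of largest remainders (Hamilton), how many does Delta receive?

Total 2552; standard divisor 2552/33 ≈ 77.333.
Standard quotas: Eta 2.405, Alpha 10.474, Epsilon 1.836, Delta 11.392, Theta 6.892.
Lower quotas: Eta 2, Alpha 10, Epsilon 1, Delta 11, Theta 6 (sum 30, leaving 3 seats).
Remainders in descending order: Theta 0.892, Epsilon 0.836, Alpha 0.474, Eta 0.405, Delta 0.392.
The surplus seats go to Theta, Epsilon, Alpha.
Delta receives 11.

11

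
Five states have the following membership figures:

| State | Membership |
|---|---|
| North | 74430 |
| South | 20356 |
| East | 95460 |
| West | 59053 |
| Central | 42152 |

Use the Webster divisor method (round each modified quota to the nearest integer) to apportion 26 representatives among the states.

North 7; South 2; East 8; West 5; Central 4

Standard divisor 291451/26 ≈ 11209.654; standard quotas: North 6.640, South 1.816, East 8.516, West 5.268, Central 3.760.
Rounding to the nearest integer gives 7, 2, 9, 5, 4 = 27 seats, so the divisor must be adjusted.
With modified divisor 11300: modified quotas North 6.587, South 1.801, East 8.448, West 5.226, Central 3.730.
Rounding to the nearest integer: North 7, South 2, East 8, West 5, Central 4 (total 26).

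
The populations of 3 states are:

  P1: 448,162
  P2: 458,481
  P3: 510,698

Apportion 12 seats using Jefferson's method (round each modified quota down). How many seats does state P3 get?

4

Standard divisor 1417341/12 ≈ 118111.75; standard quotas: P1 3.794, P2 3.882, P3 4.324.
Rounding down gives 3, 3, 4 = 10 seats, so the divisor must be adjusted.
With modified divisor 107100: modified quotas P1 4.185, P2 4.281, P3 4.768.
Rounding down: P1 4, P2 4, P3 4 (total 12).
P3 receives 4.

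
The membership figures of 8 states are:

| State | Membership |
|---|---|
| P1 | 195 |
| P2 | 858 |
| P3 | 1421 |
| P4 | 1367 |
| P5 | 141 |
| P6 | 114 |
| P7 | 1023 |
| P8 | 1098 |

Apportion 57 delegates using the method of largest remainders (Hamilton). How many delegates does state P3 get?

Total 6217; standard divisor 6217/57 ≈ 109.07.
Standard quotas: P1 1.788, P2 7.866, P3 13.028, P4 12.533, P5 1.293, P6 1.045, P7 9.379, P8 10.067.
Lower quotas: P1 1, P2 7, P3 13, P4 12, P5 1, P6 1, P7 9, P8 10 (sum 54, leaving 3 seats).
Remainders in descending order: P2 0.866, P1 0.788, P4 0.533, P7 0.379, P5 0.293, P8 0.067, P6 0.045, P3 0.028.
Largest remainders: P2, P1, P4 receive the extra seats.
P3 receives 13.

13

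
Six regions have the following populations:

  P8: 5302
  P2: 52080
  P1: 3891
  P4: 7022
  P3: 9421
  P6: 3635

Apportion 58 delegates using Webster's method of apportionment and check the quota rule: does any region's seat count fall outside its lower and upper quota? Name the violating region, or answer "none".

Standard quotas: P8 3.780, P2 37.131, P1 2.774, P4 5.006, P3 6.717, P6 2.592.
Webster allocation: P8 4, P2 36, P1 3, P4 5, P3 7, P6 3.
P2 has quota 37.131 (lower 37, upper 38) but receives 36 — outside the quota interval.

P2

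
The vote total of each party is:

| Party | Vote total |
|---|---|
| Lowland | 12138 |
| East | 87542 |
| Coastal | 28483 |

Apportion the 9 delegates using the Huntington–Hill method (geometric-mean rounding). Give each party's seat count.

With divisor 14745: modified quotas Lowland 0.823, East 5.937, Coastal 1.932.
Geometric-mean thresholds: Lowland (min 1), East √(5·6)=5.477, Coastal √(1·2)=1.414.
Each quota rounded against its threshold gives Lowland 1, East 6, Coastal 2 (total 9).

Lowland 1, East 6, Coastal 2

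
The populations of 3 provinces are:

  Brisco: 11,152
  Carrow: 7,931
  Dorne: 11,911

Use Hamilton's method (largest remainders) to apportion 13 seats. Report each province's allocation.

Total 30994; standard divisor 30994/13 ≈ 2384.154.
Standard quotas: Brisco 4.6776, Carrow 3.3265, Dorne 4.9959.
Lower quotas: Brisco 4, Carrow 3, Dorne 4 (sum 11, leaving 2 seats).
Remainders in descending order: Dorne 0.9959, Brisco 0.6776, Carrow 0.3265.
Largest remainders: Dorne, Brisco receive the extra seats.

Brisco: 5, Carrow: 3, Dorne: 5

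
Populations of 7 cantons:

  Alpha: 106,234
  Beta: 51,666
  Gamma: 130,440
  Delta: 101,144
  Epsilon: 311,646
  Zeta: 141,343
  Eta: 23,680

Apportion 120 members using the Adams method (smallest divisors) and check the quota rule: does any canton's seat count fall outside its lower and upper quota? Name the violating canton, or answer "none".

Epsilon

Standard quotas: Alpha 14.718, Beta 7.158, Gamma 18.072, Delta 14.013, Epsilon 43.177, Zeta 19.582, Eta 3.281.
Adams allocation: Alpha 15, Beta 7, Gamma 18, Delta 14, Epsilon 42, Zeta 20, Eta 4.
Epsilon has quota 43.177 (lower 43, upper 44) but receives 42 — outside the quota interval.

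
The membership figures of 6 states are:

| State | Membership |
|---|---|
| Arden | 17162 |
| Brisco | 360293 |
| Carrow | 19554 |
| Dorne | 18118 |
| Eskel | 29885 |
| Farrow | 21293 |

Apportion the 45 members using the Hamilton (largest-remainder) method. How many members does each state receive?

The standard divisor is 466305/45 ≈ 10362.333.
Standard quotas: Arden 1.6562, Brisco 34.7695, Carrow 1.8870, Dorne 1.7484, Eskel 2.8840, Farrow 2.0548.
Lower quotas: Arden 1, Brisco 34, Carrow 1, Dorne 1, Eskel 2, Farrow 2 (sum 41, leaving 4 seats).
Remainders in descending order: Carrow 0.8870, Eskel 0.8840, Brisco 0.7695, Dorne 0.7484, Arden 0.6562, Farrow 0.0548.
Largest remainders: Carrow, Eskel, Brisco, Dorne receive the extra seats.

Arden 1; Brisco 35; Carrow 2; Dorne 2; Eskel 3; Farrow 2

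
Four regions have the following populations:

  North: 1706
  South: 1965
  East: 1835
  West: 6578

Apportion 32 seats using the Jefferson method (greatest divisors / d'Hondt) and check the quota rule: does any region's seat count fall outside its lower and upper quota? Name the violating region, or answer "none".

none

Standard quotas: North 4.518, South 5.204, East 4.859, West 17.419.
Jefferson allocation: North 4, South 5, East 5, West 18.
Every allocation lies between the lower and upper quota.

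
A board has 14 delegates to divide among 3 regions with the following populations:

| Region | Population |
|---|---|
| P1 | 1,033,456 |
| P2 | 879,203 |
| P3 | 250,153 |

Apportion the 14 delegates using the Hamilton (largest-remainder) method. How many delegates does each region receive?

P1 7, P2 6, P3 1

Standard divisor: 2162812 ÷ 14 ≈ 154486.571.
Standard quotas: P1 6.6896, P2 5.6911, P3 1.6193.
Lower quotas: P1 6, P2 5, P3 1 (sum 12, leaving 2 seats).
Remainders in descending order: P2 0.6911, P1 0.6896, P3 0.6193.
Largest remainders: P2, P1 receive the extra seats.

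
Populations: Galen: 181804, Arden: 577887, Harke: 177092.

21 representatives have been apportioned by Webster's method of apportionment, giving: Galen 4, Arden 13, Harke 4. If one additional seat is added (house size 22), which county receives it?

Priority for the next seat is population ÷ (current seats + 0.5).
Priorities: Galen 40400.889, Arden 42806.444, Harke 39353.778.
Highest priority: Arden.

Arden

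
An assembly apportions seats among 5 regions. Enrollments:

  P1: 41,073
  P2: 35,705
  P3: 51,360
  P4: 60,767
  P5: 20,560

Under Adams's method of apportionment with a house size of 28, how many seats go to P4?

Standard divisor 209465/28 ≈ 7480.893; standard quotas: P1 5.490, P2 4.773, P3 6.865, P4 8.123, P5 2.748.
Rounding up gives 6, 5, 7, 9, 3 = 30 seats, so the divisor must be adjusted.
With modified divisor 8400: modified quotas P1 4.890, P2 4.251, P3 6.114, P4 7.234, P5 2.448.
Rounding up: P1 5, P2 5, P3 7, P4 8, P5 3 (total 28).
P4 receives 8.

8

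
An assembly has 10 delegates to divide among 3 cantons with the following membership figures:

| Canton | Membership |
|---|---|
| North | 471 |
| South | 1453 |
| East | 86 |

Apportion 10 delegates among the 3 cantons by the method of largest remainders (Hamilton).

Standard divisor: 2010 ÷ 10 = 201.
Standard quotas: North 2.343, South 7.229, East 0.428.
Lower quotas: North 2, South 7, East 0 (sum 9, leaving 1 seat).
Remainders in descending order: East 0.428, North 0.343, South 0.229.
Largest remainder: East receives the extra seat.

North: 2, South: 7, East: 1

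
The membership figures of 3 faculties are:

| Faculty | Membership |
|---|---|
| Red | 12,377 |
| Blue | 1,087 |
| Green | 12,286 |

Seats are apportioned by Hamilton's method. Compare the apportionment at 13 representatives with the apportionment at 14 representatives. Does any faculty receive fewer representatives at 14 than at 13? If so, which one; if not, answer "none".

At 13 seats: Red 6, Blue 1, Green 6.
At 14 seats: Red 7, Blue 0, Green 7.
Blue drops from 1 to 0.

Blue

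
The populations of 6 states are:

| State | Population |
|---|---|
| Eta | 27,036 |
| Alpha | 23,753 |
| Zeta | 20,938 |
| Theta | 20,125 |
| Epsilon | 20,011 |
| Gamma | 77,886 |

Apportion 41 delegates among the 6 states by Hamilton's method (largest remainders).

Eta=6; Alpha=5; Zeta=5; Theta=4; Epsilon=4; Gamma=17

Total 189749; standard divisor 189749/41 ≈ 4628.024.
Standard quotas: Eta 5.8418, Alpha 5.1324, Zeta 4.5242, Theta 4.3485, Epsilon 4.3239, Gamma 16.8292.
Lower quotas: Eta 5, Alpha 5, Zeta 4, Theta 4, Epsilon 4, Gamma 16 (sum 38, leaving 3 seats).
Remainders in descending order: Eta 0.8418, Gamma 0.8292, Zeta 0.5242, Theta 0.3485, Epsilon 0.3239, Alpha 0.1324.
The surplus seats go to Eta, Gamma, Zeta.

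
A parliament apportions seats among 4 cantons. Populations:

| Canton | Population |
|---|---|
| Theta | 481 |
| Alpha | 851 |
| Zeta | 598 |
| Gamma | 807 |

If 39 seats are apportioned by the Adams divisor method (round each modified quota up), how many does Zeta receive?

9

Standard divisor 2737/39 ≈ 70.179; standard quotas: Theta 6.854, Alpha 12.126, Zeta 8.521, Gamma 11.499.
Rounding up gives 7, 13, 9, 12 = 41 seats, so the divisor must be adjusted.
With modified divisor 74: modified quotas Theta 6.500, Alpha 11.500, Zeta 8.081, Gamma 10.905.
Rounding up: Theta 7, Alpha 12, Zeta 9, Gamma 11 (total 39).
Zeta receives 9.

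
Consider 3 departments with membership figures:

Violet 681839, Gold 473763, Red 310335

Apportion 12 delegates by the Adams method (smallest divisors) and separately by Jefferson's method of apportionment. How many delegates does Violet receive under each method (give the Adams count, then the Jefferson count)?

5 and 6

Adams: Violet 5, Gold 4, Red 3.
Jefferson: Violet 6, Gold 4, Red 2.
Violet gets 5 under Adams and 6 under Jefferson.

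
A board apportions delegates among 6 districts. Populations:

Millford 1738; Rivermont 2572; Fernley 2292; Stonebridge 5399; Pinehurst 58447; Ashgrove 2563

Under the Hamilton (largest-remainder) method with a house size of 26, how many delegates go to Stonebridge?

2

Total 73011; standard divisor 73011/26 ≈ 2808.115.
Standard quotas: Millford 0.6189, Rivermont 0.9159, Fernley 0.8162, Stonebridge 1.9226, Pinehurst 20.8136, Ashgrove 0.9127.
Lower quotas: Millford 0, Rivermont 0, Fernley 0, Stonebridge 1, Pinehurst 20, Ashgrove 0 (sum 21, leaving 5 seats).
Remainders in descending order: Stonebridge 0.9226, Rivermont 0.9159, Ashgrove 0.9127, Fernley 0.8162, Pinehurst 0.8136, Millford 0.6189.
Largest remainders: Stonebridge, Rivermont, Ashgrove, Fernley, Pinehurst receive the extra seats.
Stonebridge receives 2.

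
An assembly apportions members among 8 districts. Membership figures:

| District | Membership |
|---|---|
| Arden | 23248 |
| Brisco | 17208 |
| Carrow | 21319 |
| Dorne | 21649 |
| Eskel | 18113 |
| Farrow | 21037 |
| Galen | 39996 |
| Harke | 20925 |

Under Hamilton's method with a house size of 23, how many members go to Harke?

Total 183495; standard divisor 183495/23 ≈ 7978.043.
Standard quotas: Arden 2.9140, Brisco 2.1569, Carrow 2.6722, Dorne 2.7136, Eskel 2.2704, Farrow 2.6369, Galen 5.0133, Harke 2.6228.
Lower quotas: Arden 2, Brisco 2, Carrow 2, Dorne 2, Eskel 2, Farrow 2, Galen 5, Harke 2 (sum 19, leaving 4 seats).
Remainders in descending order: Arden 0.9140, Dorne 0.7136, Carrow 0.6722, Farrow 0.6369, Harke 0.6228, Eskel 0.2704, Brisco 0.1569, Galen 0.0133.
Largest remainders: Arden, Dorne, Carrow, Farrow receive the extra seats.
Harke receives 2.

2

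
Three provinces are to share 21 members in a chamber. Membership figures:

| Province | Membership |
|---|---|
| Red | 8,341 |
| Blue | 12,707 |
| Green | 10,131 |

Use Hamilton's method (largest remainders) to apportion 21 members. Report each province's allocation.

Red 6, Blue 8, Green 7

Total 31179; standard divisor 31179/21 ≈ 1484.714.
Standard quotas: Red 5.6179, Blue 8.5585, Green 6.8235.
Lower quotas: Red 5, Blue 8, Green 6 (sum 19, leaving 2 seats).
Remainders in descending order: Green 0.8235, Red 0.6179, Blue 0.5585.
Largest remainders: Green, Red receive the extra seats.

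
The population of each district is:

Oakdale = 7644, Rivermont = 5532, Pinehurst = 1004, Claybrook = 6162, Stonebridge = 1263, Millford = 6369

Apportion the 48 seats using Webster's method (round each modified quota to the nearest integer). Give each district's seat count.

Oakdale 13, Rivermont 9, Pinehurst 2, Claybrook 11, Stonebridge 2, Millford 11

Standard divisor 27974/48 ≈ 582.792; standard quotas: Oakdale 13.116, Rivermont 9.492, Pinehurst 1.723, Claybrook 10.573, Stonebridge 2.167, Millford 10.928.
Rounding to the nearest integer gives Oakdale 13, Rivermont 9, Pinehurst 2, Claybrook 11, Stonebridge 2, Millford 11 — total 48, matching the house size, so no adjustment is needed.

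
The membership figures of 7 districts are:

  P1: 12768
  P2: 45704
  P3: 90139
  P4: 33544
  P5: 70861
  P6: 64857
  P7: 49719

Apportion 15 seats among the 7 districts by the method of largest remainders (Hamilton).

P1 0, P2 2, P3 4, P4 1, P5 3, P6 3, P7 2

Total 367592; standard divisor 367592/15 ≈ 24506.133.
Standard quotas: P1 0.5210, P2 1.8650, P3 3.6782, P4 1.3688, P5 2.8916, P6 2.6466, P7 2.0288.
Lower quotas: P1 0, P2 1, P3 3, P4 1, P5 2, P6 2, P7 2 (sum 11, leaving 4 seats).
Remainders in descending order: P5 0.8916, P2 0.8650, P3 0.6782, P6 0.6466, P1 0.5210, P4 0.3688, P7 0.0288.
Largest remainders: P5, P2, P3, P6 receive the extra seats.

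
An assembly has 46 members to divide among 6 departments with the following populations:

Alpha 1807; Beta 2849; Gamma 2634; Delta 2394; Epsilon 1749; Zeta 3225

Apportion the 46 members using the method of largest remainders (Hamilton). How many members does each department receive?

Alpha 6, Beta 9, Gamma 8, Delta 8, Epsilon 5, Zeta 10

Standard divisor: 14658 ÷ 46 ≈ 318.652.
Standard quotas: Alpha 5.671, Beta 8.941, Gamma 8.266, Delta 7.513, Epsilon 5.489, Zeta 10.121.
Lower quotas: Alpha 5, Beta 8, Gamma 8, Delta 7, Epsilon 5, Zeta 10 (sum 43, leaving 3 seats).
Remainders in descending order: Beta 0.941, Alpha 0.671, Delta 0.513, Epsilon 0.489, Gamma 0.266, Zeta 0.121.
Largest remainders: Beta, Alpha, Delta receive the extra seats.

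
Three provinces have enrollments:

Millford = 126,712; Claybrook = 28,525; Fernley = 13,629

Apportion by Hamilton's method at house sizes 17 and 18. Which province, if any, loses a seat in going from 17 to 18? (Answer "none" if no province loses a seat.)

none

At 17 seats: Millford 13, Claybrook 3, Fernley 1.
At 18 seats: Millford 14, Claybrook 3, Fernley 1.
No province's allocation decreased.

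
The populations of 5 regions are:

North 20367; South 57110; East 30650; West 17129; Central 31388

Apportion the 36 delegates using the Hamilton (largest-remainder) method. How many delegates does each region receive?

North 5, South 13, East 7, West 4, Central 7

The standard divisor is 156644/36 ≈ 4351.222.
Standard quotas: North 4.6808, South 13.1250, East 7.0440, West 3.9366, Central 7.2136.
Lower quotas: North 4, South 13, East 7, West 3, Central 7 (sum 34, leaving 2 seats).
Remainders in descending order: West 0.9366, North 0.6808, Central 0.2136, South 0.1250, East 0.0440.
The surplus seats go to West, North.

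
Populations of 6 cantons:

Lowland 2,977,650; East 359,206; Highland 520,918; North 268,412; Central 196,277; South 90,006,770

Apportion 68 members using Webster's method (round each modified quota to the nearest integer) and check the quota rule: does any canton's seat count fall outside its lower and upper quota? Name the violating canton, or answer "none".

South

Standard quotas: Lowland 2.147, East 0.259, Highland 0.376, North 0.193, Central 0.141, South 64.884.
Webster allocation: Lowland 2, East 0, Highland 0, North 0, Central 0, South 66.
South has quota 64.884 (lower 64, upper 65) but receives 66 — outside the quota interval.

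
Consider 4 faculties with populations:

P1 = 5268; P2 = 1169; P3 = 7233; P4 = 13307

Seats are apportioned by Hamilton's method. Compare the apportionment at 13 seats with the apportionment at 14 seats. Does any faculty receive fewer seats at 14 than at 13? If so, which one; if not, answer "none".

P2

At 13 seats: P1 3, P2 1, P3 3, P4 6.
At 14 seats: P1 3, P2 0, P3 4, P4 7.
P2 drops from 1 to 0.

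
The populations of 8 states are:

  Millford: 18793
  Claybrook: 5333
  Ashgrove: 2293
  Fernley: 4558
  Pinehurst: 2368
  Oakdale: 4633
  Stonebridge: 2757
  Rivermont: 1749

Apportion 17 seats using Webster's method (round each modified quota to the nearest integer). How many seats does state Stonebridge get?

1

Standard divisor 42484/17 ≈ 2499.059; standard quotas: Millford 7.520, Claybrook 2.134, Ashgrove 0.918, Fernley 1.824, Pinehurst 0.948, Oakdale 1.854, Stonebridge 1.103, Rivermont 0.700.
Rounding to the nearest integer gives 8, 2, 1, 2, 1, 2, 1, 1 = 18 seats, so the divisor must be adjusted.
With modified divisor 2700: modified quotas Millford 6.960, Claybrook 1.975, Ashgrove 0.849, Fernley 1.688, Pinehurst 0.877, Oakdale 1.716, Stonebridge 1.021, Rivermont 0.648.
Rounding to the nearest integer: Millford 7, Claybrook 2, Ashgrove 1, Fernley 2, Pinehurst 1, Oakdale 2, Stonebridge 1, Rivermont 1 (total 17).
Stonebridge receives 1.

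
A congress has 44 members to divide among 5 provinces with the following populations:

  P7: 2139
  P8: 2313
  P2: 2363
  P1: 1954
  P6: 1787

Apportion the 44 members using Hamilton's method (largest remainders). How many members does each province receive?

P7 9, P8 10, P2 10, P1 8, P6 7

Standard divisor: 10556 ÷ 44 ≈ 239.909.
Standard quotas: P7 8.916, P8 9.641, P2 9.850, P1 8.145, P6 7.449.
Lower quotas: P7 8, P8 9, P2 9, P1 8, P6 7 (sum 41, leaving 3 seats).
Remainders in descending order: P7 0.916, P2 0.850, P8 0.641, P6 0.449, P1 0.145.
Largest remainders: P7, P2, P8 receive the extra seats.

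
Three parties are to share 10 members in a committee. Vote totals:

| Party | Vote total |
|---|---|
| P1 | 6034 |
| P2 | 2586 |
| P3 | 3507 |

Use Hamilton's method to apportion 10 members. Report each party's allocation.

P1 5, P2 2, P3 3

The standard divisor is 12127/10 ≈ 1212.7.
Standard quotas: P1 4.9757, P2 2.1324, P3 2.8919.
Lower quotas: P1 4, P2 2, P3 2 (sum 8, leaving 2 seats).
Remainders in descending order: P1 0.9757, P3 0.8919, P2 0.1324.
The surplus seats go to P1, P3.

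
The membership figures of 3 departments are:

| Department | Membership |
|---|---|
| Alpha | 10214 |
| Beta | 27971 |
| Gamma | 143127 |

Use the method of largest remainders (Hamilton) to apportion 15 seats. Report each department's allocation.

Alpha=1; Beta=2; Gamma=12

The standard divisor is 181312/15 ≈ 12087.467.
Standard quotas: Alpha 0.8450, Beta 2.3140, Gamma 11.8409.
Lower quotas: Alpha 0, Beta 2, Gamma 11 (sum 13, leaving 2 seats).
Remainders in descending order: Alpha 0.8450, Gamma 0.8409, Beta 0.3140.
The surplus seats go to Alpha, Gamma.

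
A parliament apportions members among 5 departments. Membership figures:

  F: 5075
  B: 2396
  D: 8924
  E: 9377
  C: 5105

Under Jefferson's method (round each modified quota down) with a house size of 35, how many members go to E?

11

Standard divisor 30877/35 ≈ 882.2; standard quotas: F 5.753, B 2.716, D 10.116, E 10.629, C 5.787.
Rounding down gives 5, 2, 10, 10, 5 = 32 seats, so the divisor must be adjusted.
With modified divisor 830: modified quotas F 6.114, B 2.887, D 10.752, E 11.298, C 6.151.
Rounding down: F 6, B 2, D 10, E 11, C 6 (total 35).
E receives 11.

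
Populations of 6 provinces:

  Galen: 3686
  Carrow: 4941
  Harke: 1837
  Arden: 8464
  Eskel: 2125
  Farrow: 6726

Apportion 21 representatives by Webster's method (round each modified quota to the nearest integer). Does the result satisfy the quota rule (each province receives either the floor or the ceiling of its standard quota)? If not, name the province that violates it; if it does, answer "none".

none

Standard quotas: Galen 2.786, Carrow 3.735, Harke 1.389, Arden 6.399, Eskel 1.606, Farrow 5.085.
Webster allocation: Galen 3, Carrow 4, Harke 1, Arden 6, Eskel 2, Farrow 5.
Every allocation lies between the lower and upper quota.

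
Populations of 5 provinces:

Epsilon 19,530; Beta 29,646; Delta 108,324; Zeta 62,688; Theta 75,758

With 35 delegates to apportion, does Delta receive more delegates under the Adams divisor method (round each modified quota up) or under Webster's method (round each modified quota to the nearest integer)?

Adams: Epsilon 3, Beta 4, Delta 12, Zeta 7, Theta 9.
Webster: Epsilon 2, Beta 4, Delta 13, Zeta 7, Theta 9.
Delta gets 12 under Adams and 13 under Webster.

Webster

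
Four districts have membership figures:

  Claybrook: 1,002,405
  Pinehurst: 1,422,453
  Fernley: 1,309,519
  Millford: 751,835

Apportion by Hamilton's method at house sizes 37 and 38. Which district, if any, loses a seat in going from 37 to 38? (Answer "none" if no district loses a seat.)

none

At 37 seats: Claybrook 8, Pinehurst 12, Fernley 11, Millford 6.
At 38 seats: Claybrook 9, Pinehurst 12, Fernley 11, Millford 6.
No district's allocation decreased.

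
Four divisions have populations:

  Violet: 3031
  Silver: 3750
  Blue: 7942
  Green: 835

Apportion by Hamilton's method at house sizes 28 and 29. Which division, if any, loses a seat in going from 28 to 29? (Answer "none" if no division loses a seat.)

At 28 seats: Violet 5, Silver 7, Blue 14, Green 2.
At 29 seats: Violet 6, Silver 7, Blue 15, Green 1.
Green drops from 2 to 1.

Green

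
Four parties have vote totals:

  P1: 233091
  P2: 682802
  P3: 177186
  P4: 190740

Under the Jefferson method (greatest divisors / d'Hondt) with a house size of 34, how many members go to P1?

Standard divisor 1283819/34 ≈ 37759.382; standard quotas: P1 6.173, P2 18.083, P3 4.693, P4 5.051.
Rounding down gives 6, 18, 4, 5 = 33 seats, so the divisor must be adjusted.
With modified divisor 35700: modified quotas P1 6.529, P2 19.126, P3 4.963, P4 5.343.
Rounding down: P1 6, P2 19, P3 4, P4 5 (total 34).
P1 receives 6.

6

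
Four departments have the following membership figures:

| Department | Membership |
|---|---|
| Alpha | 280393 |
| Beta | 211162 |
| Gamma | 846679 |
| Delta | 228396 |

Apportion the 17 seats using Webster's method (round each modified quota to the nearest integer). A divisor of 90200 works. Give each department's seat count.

Alpha 3; Beta 2; Gamma 9; Delta 3

With modified divisor 90200: modified quotas Alpha 3.109, Beta 2.341, Gamma 9.387, Delta 2.532.
Rounding to the nearest integer: Alpha 3, Beta 2, Gamma 9, Delta 3 (total 17).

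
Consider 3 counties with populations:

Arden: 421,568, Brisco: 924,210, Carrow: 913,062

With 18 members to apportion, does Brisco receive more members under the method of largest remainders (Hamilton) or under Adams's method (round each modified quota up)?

Hamilton: Arden 3, Brisco 8, Carrow 7.
Adams: Arden 4, Brisco 7, Carrow 7.
Brisco gets 8 under Hamilton and 7 under Adams.

Hamilton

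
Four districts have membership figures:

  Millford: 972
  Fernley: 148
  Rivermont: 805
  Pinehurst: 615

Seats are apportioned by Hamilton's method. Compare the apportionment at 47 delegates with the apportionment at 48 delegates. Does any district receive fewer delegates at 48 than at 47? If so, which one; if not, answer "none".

At 47 seats: Millford 18, Fernley 3, Rivermont 15, Pinehurst 11.
At 48 seats: Millford 18, Fernley 3, Rivermont 15, Pinehurst 12.
No district's allocation decreased.

none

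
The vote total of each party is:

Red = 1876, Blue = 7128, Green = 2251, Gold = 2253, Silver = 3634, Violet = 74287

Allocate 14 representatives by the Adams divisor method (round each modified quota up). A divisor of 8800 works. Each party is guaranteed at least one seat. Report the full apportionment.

With modified divisor 8800: modified quotas Red 0.213, Blue 0.810, Green 0.256, Gold 0.256, Silver 0.413, Violet 8.442.
Rounding up: Red 1, Blue 1, Green 1, Gold 1, Silver 1, Violet 9 (total 14).

Red 1, Blue 1, Green 1, Gold 1, Silver 1, Violet 9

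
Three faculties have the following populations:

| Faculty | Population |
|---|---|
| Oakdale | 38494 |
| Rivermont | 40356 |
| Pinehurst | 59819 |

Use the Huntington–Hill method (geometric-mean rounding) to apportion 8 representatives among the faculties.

Oakdale 2, Rivermont 2, Pinehurst 4

With divisor 16872: modified quotas Oakdale 2.282, Rivermont 2.392, Pinehurst 3.545.
Geometric-mean thresholds: Oakdale √(2·3)=2.449, Rivermont √(2·3)=2.449, Pinehurst √(3·4)=3.464.
Each quota rounded against its threshold gives Oakdale 2, Rivermont 2, Pinehurst 4 (total 8).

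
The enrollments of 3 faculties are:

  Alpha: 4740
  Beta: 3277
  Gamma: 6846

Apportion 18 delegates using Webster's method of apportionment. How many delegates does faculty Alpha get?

6

Standard divisor 14863/18 ≈ 825.722; standard quotas: Alpha 5.740, Beta 3.969, Gamma 8.291.
Rounding to the nearest integer gives Alpha 6, Beta 4, Gamma 8 — total 18, matching the house size, so no adjustment is needed.
Alpha receives 6.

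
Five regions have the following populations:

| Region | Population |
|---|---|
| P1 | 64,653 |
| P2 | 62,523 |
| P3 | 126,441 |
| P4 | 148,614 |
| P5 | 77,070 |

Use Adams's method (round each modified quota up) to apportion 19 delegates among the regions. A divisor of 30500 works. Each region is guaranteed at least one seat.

P1 3, P2 3, P3 5, P4 5, P5 3

With modified divisor 30500: modified quotas P1 2.120, P2 2.050, P3 4.146, P4 4.873, P5 2.527.
Rounding up: P1 3, P2 3, P3 5, P4 5, P5 3 (total 19).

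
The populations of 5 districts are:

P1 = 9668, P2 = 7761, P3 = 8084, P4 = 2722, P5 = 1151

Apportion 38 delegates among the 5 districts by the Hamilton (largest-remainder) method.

Standard divisor: 29386 ÷ 38 ≈ 773.316.
Standard quotas: P1 12.5020, P2 10.0360, P3 10.4537, P4 3.5199, P5 1.4884.
Lower quotas: P1 12, P2 10, P3 10, P4 3, P5 1 (sum 36, leaving 2 seats).
Remainders in descending order: P4 0.5199, P1 0.5020, P5 0.4884, P3 0.4537, P2 0.0360.
Largest remainders: P4, P1 receive the extra seats.

P1 13, P2 10, P3 10, P4 4, P5 1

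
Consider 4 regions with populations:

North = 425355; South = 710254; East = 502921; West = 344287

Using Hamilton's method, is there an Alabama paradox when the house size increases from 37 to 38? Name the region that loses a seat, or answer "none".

West

At 37 seats: North 8, South 13, East 9, West 7.
At 38 seats: North 8, South 14, East 10, West 6.
West drops from 7 to 6.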